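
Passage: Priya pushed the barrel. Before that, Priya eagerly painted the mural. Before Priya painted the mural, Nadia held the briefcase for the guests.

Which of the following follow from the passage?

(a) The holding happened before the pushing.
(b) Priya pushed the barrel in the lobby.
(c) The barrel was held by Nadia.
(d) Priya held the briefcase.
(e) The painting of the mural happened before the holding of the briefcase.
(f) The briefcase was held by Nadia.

(a), (f)

(a) Entailed — the narrative places the holding before the pushing.
(b) Not entailed — 'in the lobby' adds information not in the original event.
(c) Not entailed — Nadia held the briefcase, not the barrel; the barrel belongs to the pushing event.
(d) Not entailed — the passage has Nadia holding the briefcase, not Priya.
(e) Not entailed — the narrative places the holding before the painting, not after.
(f) Entailed — this follows by dropping conjuncts from the holding event's description.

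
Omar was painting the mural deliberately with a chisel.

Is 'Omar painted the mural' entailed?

no

'was painting' is progressive; for an accomplishment like 'paint the mural', it doesn't entail completion.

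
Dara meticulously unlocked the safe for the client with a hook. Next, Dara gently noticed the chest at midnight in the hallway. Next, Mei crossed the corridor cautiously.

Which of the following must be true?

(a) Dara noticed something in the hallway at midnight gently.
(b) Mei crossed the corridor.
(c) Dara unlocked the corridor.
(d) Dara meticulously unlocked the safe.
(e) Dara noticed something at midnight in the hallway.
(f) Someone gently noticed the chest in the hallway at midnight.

(a) Entailed — every conjunct here is already in the original noticing event.
(b) Entailed — the original entails any weakening of itself; this just drops 'cautiously'.
(c) Not entailed — Dara unlocked the safe, not the corridor; the corridor belongs to the crossing event.
(d) Entailed — every conjunct here is already in the original unlocking event.
(e) Entailed — dropping 'gently' and generalizing the patient leaves a sub-description the original still satisfies.
(f) Entailed — this follows by dropping conjuncts from the noticing event's description.

(a), (b), (d), (e), (f)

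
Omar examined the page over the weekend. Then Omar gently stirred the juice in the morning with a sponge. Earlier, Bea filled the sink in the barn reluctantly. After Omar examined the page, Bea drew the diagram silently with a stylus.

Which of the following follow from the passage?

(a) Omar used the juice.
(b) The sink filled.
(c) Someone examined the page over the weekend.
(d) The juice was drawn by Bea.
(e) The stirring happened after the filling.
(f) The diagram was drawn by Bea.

(a) Not entailed — the juice is the patient, not an instrument — Omar used a sponge.
(b) Entailed — 'Bea filled the sink' is causative; it entails the inchoative 'the sink filled'.
(c) Entailed — every conjunct here is already in the original examining event.
(d) Not entailed — Bea drew the diagram, not the juice; the juice belongs to the stirring event.
(e) Entailed — the narrative places the filling before the stirring.
(f) Entailed — every conjunct here is already in the original drawing event.

(b), (c), (e), (f)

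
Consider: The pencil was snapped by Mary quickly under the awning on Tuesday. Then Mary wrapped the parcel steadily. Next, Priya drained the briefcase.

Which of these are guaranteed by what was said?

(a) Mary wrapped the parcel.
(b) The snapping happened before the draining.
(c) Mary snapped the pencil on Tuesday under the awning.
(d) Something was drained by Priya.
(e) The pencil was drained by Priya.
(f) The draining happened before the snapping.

(a), (b), (c), (d)

(a) Entailed — the original entails any weakening of itself; this just drops 'steadily'.
(b) Entailed — the narrative places the snapping before the draining.
(c) Entailed — dropping 'quickly' leaves a sub-description the original still satisfies.
(d) Entailed — this follows by dropping conjuncts from the draining event's description.
(e) Not entailed — Priya drained the briefcase, not the pencil; the pencil belongs to the snapping event.
(f) Not entailed — the narrative places the snapping before the draining, not after.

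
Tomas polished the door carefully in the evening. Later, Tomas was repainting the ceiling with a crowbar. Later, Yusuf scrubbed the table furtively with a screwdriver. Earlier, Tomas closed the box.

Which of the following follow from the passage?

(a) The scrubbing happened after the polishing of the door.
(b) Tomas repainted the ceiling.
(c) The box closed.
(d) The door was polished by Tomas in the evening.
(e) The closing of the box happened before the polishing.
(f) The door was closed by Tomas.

(a) Entailed — the narrative places the polishing before the scrubbing.
(b) Not entailed — 'was repainting' is progressive on an accomplishment; it does not entail the completed 'repainted'.
(c) Entailed — 'Tomas closed the box' is causative; it entails the inchoative 'the box closed'.
(d) Entailed — dropping 'carefully' leaves a sub-description the original still satisfies.
(e) Not entailed — the narrative doesn't order the closing relative to the polishing.
(f) Not entailed — Tomas closed the box, not the door; the door belongs to the polishing event.

(a), (c), (d)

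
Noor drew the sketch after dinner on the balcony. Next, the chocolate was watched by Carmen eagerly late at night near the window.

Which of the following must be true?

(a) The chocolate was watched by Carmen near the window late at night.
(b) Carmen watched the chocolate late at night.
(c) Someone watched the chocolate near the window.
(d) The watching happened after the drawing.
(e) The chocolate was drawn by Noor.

(a) Entailed — dropping 'eagerly' leaves a sub-description the original still satisfies.
(b) Entailed — this follows by dropping conjuncts from the watching event's description.
(c) Entailed — every conjunct here is already in the original watching event.
(d) Entailed — the narrative places the drawing before the watching.
(e) Not entailed — Noor drew the sketch, not the chocolate; the chocolate belongs to the watching event.

(a), (b), (c), (d)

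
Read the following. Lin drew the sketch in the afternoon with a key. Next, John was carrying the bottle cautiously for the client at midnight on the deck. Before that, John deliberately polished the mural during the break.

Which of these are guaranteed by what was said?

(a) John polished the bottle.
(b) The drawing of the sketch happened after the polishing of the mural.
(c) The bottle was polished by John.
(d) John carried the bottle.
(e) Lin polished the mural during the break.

(d)

(a) Not entailed — John polished the mural, not the bottle; the bottle belongs to the carrying event.
(b) Not entailed — the narrative doesn't order the polishing relative to the drawing.
(c) Not entailed — John polished the mural, not the bottle; the bottle belongs to the carrying event.
(d) Entailed — 'carry' is an activity; 'was carrying' entails that some carrying happened, so 'carried' holds.
(e) Not entailed — the passage has John polishing the mural, not Lin.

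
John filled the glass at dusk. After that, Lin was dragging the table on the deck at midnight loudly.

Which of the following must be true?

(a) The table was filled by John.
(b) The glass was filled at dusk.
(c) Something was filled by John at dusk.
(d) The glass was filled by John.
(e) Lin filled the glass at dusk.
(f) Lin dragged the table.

(b), (c), (d), (f)

(a) Not entailed — John filled the glass, not the table; the table belongs to the dragging event.
(b) Entailed — this follows by dropping conjuncts from the filling event's description.
(c) Entailed — the original entails any weakening of itself; this just generalizes the patient.
(d) Entailed — this follows by dropping conjuncts from the filling event's description.
(e) Not entailed — the passage has John filling the glass, not Lin.
(f) Entailed — 'drag' is an activity; 'was dragging' entails that some dragging happened, so 'dragged' holds.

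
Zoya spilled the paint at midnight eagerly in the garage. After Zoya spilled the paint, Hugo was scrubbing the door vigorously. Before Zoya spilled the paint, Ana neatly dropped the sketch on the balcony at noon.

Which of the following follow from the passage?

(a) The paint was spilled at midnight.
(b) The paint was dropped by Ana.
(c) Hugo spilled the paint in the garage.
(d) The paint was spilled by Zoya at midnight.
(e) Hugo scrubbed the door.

(a), (d), (e)

(a) Entailed — this follows by dropping conjuncts from the spilling event's description.
(b) Not entailed — Ana dropped the sketch, not the paint; the paint belongs to the spilling event.
(c) Not entailed — the passage has Zoya spilling the paint, not Hugo.
(d) Entailed — every conjunct here is already in the original spilling event.
(e) Entailed — 'scrub' is an activity; 'was scrubbing' entails that some scrubbing happened, so 'scrubbed' holds.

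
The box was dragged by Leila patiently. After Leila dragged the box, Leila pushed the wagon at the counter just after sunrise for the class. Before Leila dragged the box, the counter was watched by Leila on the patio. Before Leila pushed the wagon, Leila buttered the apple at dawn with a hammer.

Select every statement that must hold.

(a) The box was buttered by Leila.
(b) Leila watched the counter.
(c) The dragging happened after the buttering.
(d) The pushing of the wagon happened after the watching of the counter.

(b), (d)

(a) Not entailed — Leila buttered the apple, not the box; the box belongs to the dragging event.
(b) Entailed — this follows by dropping conjuncts from the watching event's description.
(c) Not entailed — the narrative doesn't order the buttering relative to the dragging.
(d) Entailed — the narrative places the watching before the pushing.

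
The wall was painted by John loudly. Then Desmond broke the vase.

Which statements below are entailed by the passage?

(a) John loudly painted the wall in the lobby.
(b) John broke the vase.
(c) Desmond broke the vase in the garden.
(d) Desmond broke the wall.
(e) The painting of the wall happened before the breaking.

(a) Not entailed — 'in the lobby' adds information not in the original event.
(b) Not entailed — the passage has Desmond breaking the vase, not John.
(c) Not entailed — 'in the garden' adds information not in the original event.
(d) Not entailed — Desmond broke the vase, not the wall; the wall belongs to the painting event.
(e) Entailed — the narrative places the painting before the breaking.

(e)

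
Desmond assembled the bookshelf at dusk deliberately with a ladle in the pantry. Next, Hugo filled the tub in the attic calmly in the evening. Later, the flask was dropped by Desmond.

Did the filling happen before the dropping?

The narrative orders the filling before the dropping.

yes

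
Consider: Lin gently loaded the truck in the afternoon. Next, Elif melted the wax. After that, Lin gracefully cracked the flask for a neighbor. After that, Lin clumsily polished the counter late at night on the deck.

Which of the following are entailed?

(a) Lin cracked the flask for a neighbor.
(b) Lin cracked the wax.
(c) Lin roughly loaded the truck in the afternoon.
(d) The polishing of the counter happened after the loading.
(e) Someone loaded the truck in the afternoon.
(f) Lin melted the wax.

(a) Entailed — dropping 'gracefully' leaves a sub-description the original still satisfies.
(b) Not entailed — Lin cracked the flask, not the wax; the wax belongs to the melting event.
(c) Not entailed — 'roughly' adds a manner not in (and inconsistent with) the original.
(d) Entailed — the narrative places the loading before the polishing.
(e) Entailed — this follows by dropping conjuncts from the loading event's description.
(f) Not entailed — the passage has Elif melting the wax, not Lin.

(a), (d), (e)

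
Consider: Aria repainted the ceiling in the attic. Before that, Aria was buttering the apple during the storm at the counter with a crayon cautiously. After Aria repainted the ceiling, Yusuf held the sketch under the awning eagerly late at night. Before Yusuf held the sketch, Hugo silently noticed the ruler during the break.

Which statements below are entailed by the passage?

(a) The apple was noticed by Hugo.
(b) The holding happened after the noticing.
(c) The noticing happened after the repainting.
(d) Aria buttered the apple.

(a) Not entailed — Hugo noticed the ruler, not the apple; the apple belongs to the buttering event.
(b) Entailed — the narrative places the noticing before the holding.
(c) Not entailed — the narrative doesn't order the repainting relative to the noticing.
(d) Not entailed — 'was buttering' is progressive on an accomplishment; it does not entail the completed 'buttered'.

(b)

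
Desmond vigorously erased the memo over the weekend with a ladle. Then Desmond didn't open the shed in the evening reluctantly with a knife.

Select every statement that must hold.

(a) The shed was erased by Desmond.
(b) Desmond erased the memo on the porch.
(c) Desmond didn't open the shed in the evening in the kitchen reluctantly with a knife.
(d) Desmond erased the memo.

(a) Not entailed — Desmond erased the memo, not the shed; the shed belongs to the opening event.
(b) Not entailed — 'on the porch' adds information not in the original event.
(c) Entailed — under negation, adding a further restriction is entailed: if no such opening event occurred, none occurred in the kitchen either.
(d) Entailed — the original entails any weakening of itself; this just drops 'over the weekend', 'with a ladle', 'vigorously'.

(c), (d)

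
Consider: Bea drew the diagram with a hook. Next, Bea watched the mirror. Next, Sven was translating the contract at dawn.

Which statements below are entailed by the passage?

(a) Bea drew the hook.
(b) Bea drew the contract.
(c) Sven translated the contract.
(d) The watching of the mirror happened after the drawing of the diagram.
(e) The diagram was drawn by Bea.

(a) Not entailed — the hook is the instrument, not what was drawn.
(b) Not entailed — Bea drew the diagram, not the contract; the contract belongs to the translating event.
(c) Not entailed — 'was translating' is progressive on an accomplishment; it does not entail the completed 'translated'.
(d) Entailed — the narrative places the drawing before the watching.
(e) Entailed — this follows by dropping conjuncts from the drawing event's description.

(d), (e)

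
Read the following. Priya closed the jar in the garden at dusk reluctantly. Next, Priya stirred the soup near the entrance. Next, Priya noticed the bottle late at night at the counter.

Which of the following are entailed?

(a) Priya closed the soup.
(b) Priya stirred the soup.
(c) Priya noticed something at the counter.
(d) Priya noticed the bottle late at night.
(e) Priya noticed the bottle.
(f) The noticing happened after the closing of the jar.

(a) Not entailed — Priya closed the jar, not the soup; the soup belongs to the stirring event.
(b) Entailed — dropping 'near the entrance' leaves a sub-description the original still satisfies.
(c) Entailed — the original entails any weakening of itself; this just drops 'late at night' and generalizes the patient.
(d) Entailed — this follows by dropping conjuncts from the noticing event's description.
(e) Entailed — this follows by dropping conjuncts from the noticing event's description.
(f) Entailed — the narrative places the closing before the noticing.

(b), (c), (d), (e), (f)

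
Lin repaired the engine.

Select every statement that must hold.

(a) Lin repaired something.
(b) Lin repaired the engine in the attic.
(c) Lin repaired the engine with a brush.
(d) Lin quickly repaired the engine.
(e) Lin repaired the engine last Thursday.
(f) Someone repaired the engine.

(a), (f)

(a) Entailed — the original entails any weakening of itself; this just generalizes the patient.
(b) Not entailed — 'in the attic' adds information not in the original event.
(c) Not entailed — 'with a brush' adds information not in the original event.
(d) Not entailed — 'quickly' adds information not in the original event.
(e) Not entailed — 'last Thursday' adds information not in the original event.
(f) Entailed — the original entails any weakening of itself; this just generalizes the agent.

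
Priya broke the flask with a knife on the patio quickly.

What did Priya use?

'with a knife' marks the instrument of the breaking event.

a knife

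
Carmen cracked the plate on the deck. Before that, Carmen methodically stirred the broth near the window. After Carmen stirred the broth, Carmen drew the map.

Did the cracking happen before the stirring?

The narrative orders the stirring before the cracking.

no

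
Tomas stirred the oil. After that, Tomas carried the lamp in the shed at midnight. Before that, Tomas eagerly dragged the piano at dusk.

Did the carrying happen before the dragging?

no

The narrative orders the dragging before the carrying.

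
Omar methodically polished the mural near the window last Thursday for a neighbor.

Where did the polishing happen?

'near the window' marks the location of the polishing event.

near the window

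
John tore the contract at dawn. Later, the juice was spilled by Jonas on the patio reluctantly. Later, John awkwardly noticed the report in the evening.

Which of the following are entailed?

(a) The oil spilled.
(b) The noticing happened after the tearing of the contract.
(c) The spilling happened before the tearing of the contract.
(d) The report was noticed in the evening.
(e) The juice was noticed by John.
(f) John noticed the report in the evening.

(a) Not entailed — the juice is what spilled, not the oil.
(b) Entailed — the narrative places the tearing before the noticing.
(c) Not entailed — the narrative places the tearing before the spilling, not after.
(d) Entailed — this follows by dropping conjuncts from the noticing event's description.
(e) Not entailed — John noticed the report, not the juice; the juice belongs to the spilling event.
(f) Entailed — this follows by dropping conjuncts from the noticing event's description.

(b), (d), (f)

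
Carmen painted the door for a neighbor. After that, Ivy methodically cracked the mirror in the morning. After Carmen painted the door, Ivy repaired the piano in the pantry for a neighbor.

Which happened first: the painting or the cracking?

The connectives place the painting before the cracking.

the painting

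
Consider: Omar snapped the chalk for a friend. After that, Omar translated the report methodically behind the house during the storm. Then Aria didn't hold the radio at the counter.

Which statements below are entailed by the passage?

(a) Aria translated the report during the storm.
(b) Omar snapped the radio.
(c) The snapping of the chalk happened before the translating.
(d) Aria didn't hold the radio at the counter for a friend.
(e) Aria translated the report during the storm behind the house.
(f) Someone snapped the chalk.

(c), (d), (f)

(a) Not entailed — the passage has Omar translating the report, not Aria.
(b) Not entailed — Omar snapped the chalk, not the radio; the radio belongs to the holding event.
(c) Entailed — the narrative places the snapping before the translating.
(d) Entailed — under negation, adding a further restriction is entailed: if no such holding event occurred, none occurred for a friend either.
(e) Not entailed — the passage has Omar translating the report, not Aria.
(f) Entailed — the original entails any weakening of itself; this just drops 'for a friend' and generalizes the agent.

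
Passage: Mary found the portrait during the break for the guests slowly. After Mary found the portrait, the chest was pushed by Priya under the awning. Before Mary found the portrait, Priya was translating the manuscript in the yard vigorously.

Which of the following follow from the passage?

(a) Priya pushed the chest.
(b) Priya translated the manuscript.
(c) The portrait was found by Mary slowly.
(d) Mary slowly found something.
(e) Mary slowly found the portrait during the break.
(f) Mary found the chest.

(a), (c), (d), (e)

(a) Entailed — every conjunct here is already in the original pushing event.
(b) Not entailed — 'was translating' is progressive on an accomplishment; it does not entail the completed 'translated'.
(c) Entailed — dropping 'during the break', 'for the guests' leaves a sub-description the original still satisfies.
(d) Entailed — this follows by dropping conjuncts from the finding event's description.
(e) Entailed — every conjunct here is already in the original finding event.
(f) Not entailed — Mary found the portrait, not the chest; the chest belongs to the pushing event.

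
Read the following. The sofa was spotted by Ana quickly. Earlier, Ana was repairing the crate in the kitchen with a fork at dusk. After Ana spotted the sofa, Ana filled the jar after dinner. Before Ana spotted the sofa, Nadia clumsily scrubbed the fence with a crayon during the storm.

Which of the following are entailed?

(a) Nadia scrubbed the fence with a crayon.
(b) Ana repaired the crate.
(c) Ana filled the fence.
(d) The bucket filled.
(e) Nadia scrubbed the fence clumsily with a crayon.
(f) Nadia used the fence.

(a), (e)

(a) Entailed — the original entails any weakening of itself; this just drops 'during the storm', 'clumsily'.
(b) Not entailed — 'was repairing' is progressive on an accomplishment; it does not entail the completed 'repaired'.
(c) Not entailed — Ana filled the jar, not the fence; the fence belongs to the scrubbing event.
(d) Not entailed — the jar is what filled, not the bucket.
(e) Entailed — this follows by dropping conjuncts from the scrubbing event's description.
(f) Not entailed — the fence is the patient, not an instrument — Nadia used a crayon.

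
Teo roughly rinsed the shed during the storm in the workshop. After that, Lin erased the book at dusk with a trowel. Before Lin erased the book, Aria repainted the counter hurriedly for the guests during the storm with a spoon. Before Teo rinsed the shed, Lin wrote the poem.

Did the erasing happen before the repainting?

no

The narrative orders the repainting before the erasing.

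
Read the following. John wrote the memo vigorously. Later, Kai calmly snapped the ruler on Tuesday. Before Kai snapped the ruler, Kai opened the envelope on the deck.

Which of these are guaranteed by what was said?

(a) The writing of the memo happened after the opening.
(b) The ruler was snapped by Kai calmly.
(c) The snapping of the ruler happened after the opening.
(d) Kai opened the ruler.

(a) Not entailed — the narrative doesn't order the opening relative to the writing.
(b) Entailed — the original entails any weakening of itself; this just drops 'on Tuesday'.
(c) Entailed — the narrative places the opening before the snapping.
(d) Not entailed — Kai opened the envelope, not the ruler; the ruler belongs to the snapping event.

(b), (c)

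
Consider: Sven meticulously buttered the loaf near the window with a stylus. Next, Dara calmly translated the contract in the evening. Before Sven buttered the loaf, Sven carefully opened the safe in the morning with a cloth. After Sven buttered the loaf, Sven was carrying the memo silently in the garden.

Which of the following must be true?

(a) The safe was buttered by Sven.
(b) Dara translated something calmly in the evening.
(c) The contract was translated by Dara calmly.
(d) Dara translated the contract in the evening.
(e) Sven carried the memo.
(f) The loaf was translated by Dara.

(a) Not entailed — Sven buttered the loaf, not the safe; the safe belongs to the opening event.
(b) Entailed — every conjunct here is already in the original translating event.
(c) Entailed — every conjunct here is already in the original translating event.
(d) Entailed — the original entails any weakening of itself; this just drops 'calmly'.
(e) Entailed — 'carry' is an activity; 'was carrying' entails that some carrying happened, so 'carried' holds.
(f) Not entailed — Dara translated the contract, not the loaf; the loaf belongs to the buttering event.

(b), (c), (d), (e)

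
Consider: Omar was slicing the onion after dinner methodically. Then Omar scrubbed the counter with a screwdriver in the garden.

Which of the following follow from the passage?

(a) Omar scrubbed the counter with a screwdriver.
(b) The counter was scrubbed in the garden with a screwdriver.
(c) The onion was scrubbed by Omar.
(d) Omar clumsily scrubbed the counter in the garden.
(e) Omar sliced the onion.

(a), (b)

(a) Entailed — dropping 'in the garden' leaves a sub-description the original still satisfies.
(b) Entailed — generalizing the agent leaves a sub-description the original still satisfies.
(c) Not entailed — Omar scrubbed the counter, not the onion; the onion belongs to the slicing event.
(d) Not entailed — 'clumsily' adds information not in the original event.
(e) Not entailed — 'was slicing' is progressive on an accomplishment; it does not entail the completed 'sliced'.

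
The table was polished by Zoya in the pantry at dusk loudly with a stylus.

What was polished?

'the table' marks the patient of the polishing event.

the table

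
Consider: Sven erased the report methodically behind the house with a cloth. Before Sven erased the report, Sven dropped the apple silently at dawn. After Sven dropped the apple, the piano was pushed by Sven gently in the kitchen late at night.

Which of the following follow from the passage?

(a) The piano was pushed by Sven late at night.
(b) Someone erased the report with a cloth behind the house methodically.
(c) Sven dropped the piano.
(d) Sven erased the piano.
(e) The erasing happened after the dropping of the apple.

(a), (b), (e)

(a) Entailed — every conjunct here is already in the original pushing event.
(b) Entailed — this follows by dropping conjuncts from the erasing event's description.
(c) Not entailed — Sven dropped the apple, not the piano; the piano belongs to the pushing event.
(d) Not entailed — Sven erased the report, not the piano; the piano belongs to the pushing event.
(e) Entailed — the narrative places the dropping before the erasing.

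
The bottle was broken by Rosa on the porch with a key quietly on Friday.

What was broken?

the bottle

'the bottle' marks the patient of the breaking event.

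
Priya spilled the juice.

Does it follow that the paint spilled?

Nothing is said about any paint; only the juice is affected.

no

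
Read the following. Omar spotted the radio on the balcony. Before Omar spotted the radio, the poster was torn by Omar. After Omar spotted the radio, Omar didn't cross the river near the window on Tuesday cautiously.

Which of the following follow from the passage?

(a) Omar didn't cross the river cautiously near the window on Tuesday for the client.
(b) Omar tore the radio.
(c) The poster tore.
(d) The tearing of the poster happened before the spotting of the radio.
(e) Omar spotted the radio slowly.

(a), (c), (d)

(a) Entailed — under negation, adding a further restriction is entailed: if no such crossing event occurred, none occurred for the client either.
(b) Not entailed — Omar tore the poster, not the radio; the radio belongs to the spotting event.
(c) Entailed — 'Omar tore the poster' is causative; it entails the inchoative 'the poster tore'.
(d) Entailed — the narrative places the tearing before the spotting.
(e) Not entailed — 'slowly' adds information not in the original event.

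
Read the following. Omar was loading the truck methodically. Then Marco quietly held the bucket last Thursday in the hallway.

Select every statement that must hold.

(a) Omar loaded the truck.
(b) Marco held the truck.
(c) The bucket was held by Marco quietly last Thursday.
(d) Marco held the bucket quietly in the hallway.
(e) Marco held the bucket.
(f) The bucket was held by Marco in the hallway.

(a) Not entailed — 'was loading' is progressive on an accomplishment; it does not entail the completed 'loaded'.
(b) Not entailed — Marco held the bucket, not the truck; the truck belongs to the loading event.
(c) Entailed — the original entails any weakening of itself; this just drops 'in the hallway'.
(d) Entailed — every conjunct here is already in the original holding event.
(e) Entailed — every conjunct here is already in the original holding event.
(f) Entailed — the original entails any weakening of itself; this just drops 'last Thursday', 'quietly'.

(c), (d), (e), (f)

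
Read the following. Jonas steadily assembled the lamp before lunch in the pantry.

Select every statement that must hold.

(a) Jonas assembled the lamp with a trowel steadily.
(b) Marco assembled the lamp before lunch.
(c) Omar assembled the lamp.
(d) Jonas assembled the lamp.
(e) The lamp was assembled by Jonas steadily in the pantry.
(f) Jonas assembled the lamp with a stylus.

(a) Not entailed — 'with a trowel' adds information not in the original event.
(b) Not entailed — the passage has Jonas assembling the lamp, not Marco.
(c) Not entailed — the passage has Jonas assembling the lamp, not Omar.
(d) Entailed — this follows by dropping conjuncts from the assembling event's description.
(e) Entailed — dropping 'before lunch' leaves a sub-description the original still satisfies.
(f) Not entailed — 'with a stylus' adds information not in the original event.

(d), (e)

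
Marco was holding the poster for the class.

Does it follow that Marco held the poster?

'hold' is atelic; if Marco was holding the poster, then Marco held the poster (for some time).

yes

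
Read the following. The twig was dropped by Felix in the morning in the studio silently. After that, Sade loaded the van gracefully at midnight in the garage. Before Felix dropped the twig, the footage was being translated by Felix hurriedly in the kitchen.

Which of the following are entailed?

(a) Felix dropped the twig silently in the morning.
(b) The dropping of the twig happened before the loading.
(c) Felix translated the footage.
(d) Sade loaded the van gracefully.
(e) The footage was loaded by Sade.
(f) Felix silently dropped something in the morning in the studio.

(a) Entailed — dropping 'in the studio' leaves a sub-description the original still satisfies.
(b) Entailed — the narrative places the dropping before the loading.
(c) Not entailed — 'was translating' is progressive on an accomplishment; it does not entail the completed 'translated'.
(d) Entailed — every conjunct here is already in the original loading event.
(e) Not entailed — Sade loaded the van, not the footage; the footage belongs to the translating event.
(f) Entailed — this follows by dropping conjuncts from the dropping event's description.

(a), (b), (d), (f)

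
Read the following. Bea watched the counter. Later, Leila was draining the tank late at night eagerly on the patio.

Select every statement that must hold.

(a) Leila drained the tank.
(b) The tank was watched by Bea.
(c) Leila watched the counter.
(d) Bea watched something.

(d)

(a) Not entailed — 'was draining' is progressive on an accomplishment; it does not entail the completed 'drained'.
(b) Not entailed — Bea watched the counter, not the tank; the tank belongs to the draining event.
(c) Not entailed — the passage has Bea watching the counter, not Leila.
(d) Entailed — this follows by dropping conjuncts from the watching event's description.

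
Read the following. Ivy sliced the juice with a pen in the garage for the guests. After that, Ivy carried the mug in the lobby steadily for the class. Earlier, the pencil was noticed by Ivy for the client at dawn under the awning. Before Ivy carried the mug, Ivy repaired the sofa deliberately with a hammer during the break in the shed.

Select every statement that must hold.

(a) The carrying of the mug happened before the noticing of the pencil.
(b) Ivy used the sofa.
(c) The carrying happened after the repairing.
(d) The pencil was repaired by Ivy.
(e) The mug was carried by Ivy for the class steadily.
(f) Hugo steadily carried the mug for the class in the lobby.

(a) Not entailed — the narrative places the noticing before the carrying, not after.
(b) Not entailed — the sofa is the patient, not an instrument — Ivy used a hammer.
(c) Entailed — the narrative places the repairing before the carrying.
(d) Not entailed — Ivy repaired the sofa, not the pencil; the pencil belongs to the noticing event.
(e) Entailed — every conjunct here is already in the original carrying event.
(f) Not entailed — the passage has Ivy carrying the mug, not Hugo.

(c), (e)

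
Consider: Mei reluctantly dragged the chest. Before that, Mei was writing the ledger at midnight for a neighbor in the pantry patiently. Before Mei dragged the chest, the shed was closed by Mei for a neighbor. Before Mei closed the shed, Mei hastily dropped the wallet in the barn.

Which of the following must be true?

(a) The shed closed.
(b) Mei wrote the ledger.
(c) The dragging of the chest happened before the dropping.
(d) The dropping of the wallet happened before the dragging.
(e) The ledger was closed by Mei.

(a), (d)

(a) Entailed — 'Mei closed the shed' is causative; it entails the inchoative 'the shed closed'.
(b) Not entailed — 'was writing' is progressive on an accomplishment; it does not entail the completed 'wrote'.
(c) Not entailed — the narrative places the dropping before the dragging, not after.
(d) Entailed — the narrative places the dropping before the dragging.
(e) Not entailed — Mei closed the shed, not the ledger; the ledger belongs to the writing event.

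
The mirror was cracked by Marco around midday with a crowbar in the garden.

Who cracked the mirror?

Marco

'Marco' marks the agent of the cracking event.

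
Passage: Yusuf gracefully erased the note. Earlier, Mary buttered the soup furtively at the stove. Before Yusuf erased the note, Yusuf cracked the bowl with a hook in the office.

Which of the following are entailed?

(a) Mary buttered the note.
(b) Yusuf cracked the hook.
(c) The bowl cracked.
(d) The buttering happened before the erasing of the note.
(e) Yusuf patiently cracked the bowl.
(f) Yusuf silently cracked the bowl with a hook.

(c), (d)

(a) Not entailed — Mary buttered the soup, not the note; the note belongs to the erasing event.
(b) Not entailed — the hook is the instrument, not what was cracked.
(c) Entailed — 'Yusuf cracked the bowl' is causative; it entails the inchoative 'the bowl cracked'.
(d) Entailed — the narrative places the buttering before the erasing.
(e) Not entailed — 'patiently' adds information not in the original event.
(f) Not entailed — 'silently' adds information not in the original event.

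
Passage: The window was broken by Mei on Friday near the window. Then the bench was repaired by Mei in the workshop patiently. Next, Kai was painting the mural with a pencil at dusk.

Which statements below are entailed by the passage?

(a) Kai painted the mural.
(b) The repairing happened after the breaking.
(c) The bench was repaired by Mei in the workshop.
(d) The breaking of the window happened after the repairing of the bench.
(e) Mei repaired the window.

(a) Not entailed — 'was painting' is progressive on an accomplishment; it does not entail the completed 'painted'.
(b) Entailed — the narrative places the breaking before the repairing.
(c) Entailed — this follows by dropping conjuncts from the repairing event's description.
(d) Not entailed — the narrative places the breaking before the repairing, not after.
(e) Not entailed — Mei repaired the bench, not the window; the window belongs to the breaking event.

(b), (c)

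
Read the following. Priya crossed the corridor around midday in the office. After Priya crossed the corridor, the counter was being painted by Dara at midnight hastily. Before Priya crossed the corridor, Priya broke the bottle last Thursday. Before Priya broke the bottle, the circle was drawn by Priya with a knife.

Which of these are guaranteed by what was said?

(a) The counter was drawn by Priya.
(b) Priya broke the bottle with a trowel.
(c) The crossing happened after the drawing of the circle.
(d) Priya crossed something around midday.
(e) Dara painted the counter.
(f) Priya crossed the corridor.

(a) Not entailed — Priya drew the circle, not the counter; the counter belongs to the painting event.
(b) Not entailed — 'with a trowel' adds information not in the original event.
(c) Entailed — the narrative places the drawing before the crossing.
(d) Entailed — dropping 'in the office' and generalizing the patient leaves a sub-description the original still satisfies.
(e) Not entailed — 'was painting' is progressive on an accomplishment; it does not entail the completed 'painted'.
(f) Entailed — the original entails any weakening of itself; this just drops 'in the office', 'around midday'.

(c), (d), (f)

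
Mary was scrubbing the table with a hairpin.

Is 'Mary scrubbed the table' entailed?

yes

'scrub' is atelic; if Mary was scrubbing the table, then Mary scrubbed the table (for some time).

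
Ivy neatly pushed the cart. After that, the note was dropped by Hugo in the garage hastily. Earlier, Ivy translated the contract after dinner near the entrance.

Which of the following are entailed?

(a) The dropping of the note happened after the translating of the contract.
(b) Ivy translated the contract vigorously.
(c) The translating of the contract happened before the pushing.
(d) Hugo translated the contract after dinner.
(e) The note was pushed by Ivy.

(a)

(a) Entailed — the narrative places the translating before the dropping.
(b) Not entailed — 'vigorously' adds information not in the original event.
(c) Not entailed — the narrative doesn't order the translating relative to the pushing.
(d) Not entailed — the passage has Ivy translating the contract, not Hugo.
(e) Not entailed — Ivy pushed the cart, not the note; the note belongs to the dropping event.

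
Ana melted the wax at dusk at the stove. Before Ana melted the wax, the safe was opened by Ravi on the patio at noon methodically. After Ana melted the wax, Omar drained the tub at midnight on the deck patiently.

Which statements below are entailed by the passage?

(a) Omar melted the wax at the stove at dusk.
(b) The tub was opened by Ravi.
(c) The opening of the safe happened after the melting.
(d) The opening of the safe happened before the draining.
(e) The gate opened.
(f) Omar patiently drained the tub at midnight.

(d), (f)

(a) Not entailed — the passage has Ana melting the wax, not Omar.
(b) Not entailed — Ravi opened the safe, not the tub; the tub belongs to the draining event.
(c) Not entailed — the narrative places the opening before the melting, not after.
(d) Entailed — the narrative places the opening before the draining.
(e) Not entailed — the safe is what opened, not the gate.
(f) Entailed — the original entails any weakening of itself; this just drops 'on the deck'.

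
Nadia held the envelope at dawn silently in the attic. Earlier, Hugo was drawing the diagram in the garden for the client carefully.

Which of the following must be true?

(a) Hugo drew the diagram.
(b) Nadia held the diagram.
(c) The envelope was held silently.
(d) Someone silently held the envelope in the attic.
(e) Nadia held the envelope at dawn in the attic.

(a) Not entailed — 'was drawing' is progressive on an accomplishment; it does not entail the completed 'drew'.
(b) Not entailed — Nadia held the envelope, not the diagram; the diagram belongs to the drawing event.
(c) Entailed — dropping 'at dawn', 'in the attic' and generalizing the agent leaves a sub-description the original still satisfies.
(d) Entailed — every conjunct here is already in the original holding event.
(e) Entailed — the original entails any weakening of itself; this just drops 'silently'.

(c), (d), (e)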